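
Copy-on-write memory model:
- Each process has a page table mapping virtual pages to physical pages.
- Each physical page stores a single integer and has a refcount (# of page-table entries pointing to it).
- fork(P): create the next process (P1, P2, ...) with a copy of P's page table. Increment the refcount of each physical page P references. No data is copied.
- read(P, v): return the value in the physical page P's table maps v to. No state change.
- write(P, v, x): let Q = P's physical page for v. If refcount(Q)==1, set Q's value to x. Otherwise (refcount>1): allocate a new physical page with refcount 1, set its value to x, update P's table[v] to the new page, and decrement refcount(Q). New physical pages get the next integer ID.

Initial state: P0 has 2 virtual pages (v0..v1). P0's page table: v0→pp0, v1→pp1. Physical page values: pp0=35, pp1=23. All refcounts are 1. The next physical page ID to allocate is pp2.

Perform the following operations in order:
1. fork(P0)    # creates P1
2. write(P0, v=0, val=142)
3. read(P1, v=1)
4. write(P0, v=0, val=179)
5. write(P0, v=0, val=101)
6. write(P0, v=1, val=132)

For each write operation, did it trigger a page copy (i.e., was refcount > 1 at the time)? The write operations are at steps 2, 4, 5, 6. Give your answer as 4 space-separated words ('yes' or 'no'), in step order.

Op 1: fork(P0) -> P1. 2 ppages; refcounts: pp0:2 pp1:2
Op 2: write(P0, v0, 142). refcount(pp0)=2>1 -> COPY to pp2. 3 ppages; refcounts: pp0:1 pp1:2 pp2:1
Op 3: read(P1, v1) -> 23. No state change.
Op 4: write(P0, v0, 179). refcount(pp2)=1 -> write in place. 3 ppages; refcounts: pp0:1 pp1:2 pp2:1
Op 5: write(P0, v0, 101). refcount(pp2)=1 -> write in place. 3 ppages; refcounts: pp0:1 pp1:2 pp2:1
Op 6: write(P0, v1, 132). refcount(pp1)=2>1 -> COPY to pp3. 4 ppages; refcounts: pp0:1 pp1:1 pp2:1 pp3:1

yes no no yes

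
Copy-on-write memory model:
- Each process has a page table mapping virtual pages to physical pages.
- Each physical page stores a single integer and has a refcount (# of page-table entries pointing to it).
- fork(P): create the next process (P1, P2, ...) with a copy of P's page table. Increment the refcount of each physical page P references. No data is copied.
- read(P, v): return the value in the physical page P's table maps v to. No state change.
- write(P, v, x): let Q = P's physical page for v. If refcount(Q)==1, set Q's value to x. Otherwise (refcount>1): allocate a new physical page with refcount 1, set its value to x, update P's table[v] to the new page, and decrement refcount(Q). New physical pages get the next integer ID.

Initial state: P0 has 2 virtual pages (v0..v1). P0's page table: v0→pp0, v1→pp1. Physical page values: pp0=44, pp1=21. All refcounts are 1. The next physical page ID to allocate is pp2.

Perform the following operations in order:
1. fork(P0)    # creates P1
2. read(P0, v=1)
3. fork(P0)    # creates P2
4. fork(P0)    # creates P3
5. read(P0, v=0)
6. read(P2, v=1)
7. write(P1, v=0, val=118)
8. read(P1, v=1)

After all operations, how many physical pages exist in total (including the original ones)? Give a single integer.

Op 1: fork(P0) -> P1. 2 ppages; refcounts: pp0:2 pp1:2
Op 2: read(P0, v1) -> 21. No state change.
Op 3: fork(P0) -> P2. 2 ppages; refcounts: pp0:3 pp1:3
Op 4: fork(P0) -> P3. 2 ppages; refcounts: pp0:4 pp1:4
Op 5: read(P0, v0) -> 44. No state change.
Op 6: read(P2, v1) -> 21. No state change.
Op 7: write(P1, v0, 118). refcount(pp0)=4>1 -> COPY to pp2. 3 ppages; refcounts: pp0:3 pp1:4 pp2:1
Op 8: read(P1, v1) -> 21. No state change.

Answer: 3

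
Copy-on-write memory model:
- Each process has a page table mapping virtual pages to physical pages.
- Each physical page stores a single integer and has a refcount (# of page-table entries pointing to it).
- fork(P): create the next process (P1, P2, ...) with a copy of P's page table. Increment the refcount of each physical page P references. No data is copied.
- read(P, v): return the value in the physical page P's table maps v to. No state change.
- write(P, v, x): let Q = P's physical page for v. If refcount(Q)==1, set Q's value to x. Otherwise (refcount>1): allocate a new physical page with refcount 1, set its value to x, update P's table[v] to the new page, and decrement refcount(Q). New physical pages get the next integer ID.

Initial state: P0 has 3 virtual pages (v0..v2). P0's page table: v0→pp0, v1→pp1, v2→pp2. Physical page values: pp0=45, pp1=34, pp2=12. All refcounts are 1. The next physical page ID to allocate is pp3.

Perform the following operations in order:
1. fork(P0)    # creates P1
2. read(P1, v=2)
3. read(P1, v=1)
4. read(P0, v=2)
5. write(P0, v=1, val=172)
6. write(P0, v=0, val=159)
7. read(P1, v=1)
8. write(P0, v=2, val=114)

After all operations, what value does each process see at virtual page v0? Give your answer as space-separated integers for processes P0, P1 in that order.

Answer: 159 45

Derivation:
Op 1: fork(P0) -> P1. 3 ppages; refcounts: pp0:2 pp1:2 pp2:2
Op 2: read(P1, v2) -> 12. No state change.
Op 3: read(P1, v1) -> 34. No state change.
Op 4: read(P0, v2) -> 12. No state change.
Op 5: write(P0, v1, 172). refcount(pp1)=2>1 -> COPY to pp3. 4 ppages; refcounts: pp0:2 pp1:1 pp2:2 pp3:1
Op 6: write(P0, v0, 159). refcount(pp0)=2>1 -> COPY to pp4. 5 ppages; refcounts: pp0:1 pp1:1 pp2:2 pp3:1 pp4:1
Op 7: read(P1, v1) -> 34. No state change.
Op 8: write(P0, v2, 114). refcount(pp2)=2>1 -> COPY to pp5. 6 ppages; refcounts: pp0:1 pp1:1 pp2:1 pp3:1 pp4:1 pp5:1
P0: v0 -> pp4 = 159
P1: v0 -> pp0 = 45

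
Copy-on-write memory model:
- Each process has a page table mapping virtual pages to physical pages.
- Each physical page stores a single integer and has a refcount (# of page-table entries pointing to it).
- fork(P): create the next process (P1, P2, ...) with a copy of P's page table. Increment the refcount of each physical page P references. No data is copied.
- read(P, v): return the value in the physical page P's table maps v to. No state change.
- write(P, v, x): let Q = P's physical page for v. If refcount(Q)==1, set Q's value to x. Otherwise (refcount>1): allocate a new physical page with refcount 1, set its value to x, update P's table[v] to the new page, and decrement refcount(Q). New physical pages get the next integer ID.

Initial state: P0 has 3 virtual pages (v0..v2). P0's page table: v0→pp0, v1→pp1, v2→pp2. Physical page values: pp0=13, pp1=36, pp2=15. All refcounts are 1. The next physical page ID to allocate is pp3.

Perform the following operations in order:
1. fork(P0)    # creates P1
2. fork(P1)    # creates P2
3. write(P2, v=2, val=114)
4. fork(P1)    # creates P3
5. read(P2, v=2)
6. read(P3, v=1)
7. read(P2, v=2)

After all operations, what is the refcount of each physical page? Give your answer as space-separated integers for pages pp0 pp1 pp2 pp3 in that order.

Op 1: fork(P0) -> P1. 3 ppages; refcounts: pp0:2 pp1:2 pp2:2
Op 2: fork(P1) -> P2. 3 ppages; refcounts: pp0:3 pp1:3 pp2:3
Op 3: write(P2, v2, 114). refcount(pp2)=3>1 -> COPY to pp3. 4 ppages; refcounts: pp0:3 pp1:3 pp2:2 pp3:1
Op 4: fork(P1) -> P3. 4 ppages; refcounts: pp0:4 pp1:4 pp2:3 pp3:1
Op 5: read(P2, v2) -> 114. No state change.
Op 6: read(P3, v1) -> 36. No state change.
Op 7: read(P2, v2) -> 114. No state change.

Answer: 4 4 3 1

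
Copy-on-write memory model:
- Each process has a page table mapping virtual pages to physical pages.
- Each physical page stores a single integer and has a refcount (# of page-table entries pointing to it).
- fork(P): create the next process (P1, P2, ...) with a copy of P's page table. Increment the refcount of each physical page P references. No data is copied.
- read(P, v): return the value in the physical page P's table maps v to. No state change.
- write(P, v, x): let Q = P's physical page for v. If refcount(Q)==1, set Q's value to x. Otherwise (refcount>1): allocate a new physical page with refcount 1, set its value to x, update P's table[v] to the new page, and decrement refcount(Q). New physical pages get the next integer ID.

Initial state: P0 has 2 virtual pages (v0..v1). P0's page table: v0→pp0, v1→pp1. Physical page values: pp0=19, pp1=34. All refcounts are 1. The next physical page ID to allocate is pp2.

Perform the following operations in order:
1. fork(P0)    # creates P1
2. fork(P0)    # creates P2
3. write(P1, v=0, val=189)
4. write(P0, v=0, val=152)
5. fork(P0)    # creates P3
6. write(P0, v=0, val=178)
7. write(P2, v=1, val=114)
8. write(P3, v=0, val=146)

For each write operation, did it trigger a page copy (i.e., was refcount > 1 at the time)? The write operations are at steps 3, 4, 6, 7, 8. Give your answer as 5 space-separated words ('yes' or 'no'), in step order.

Op 1: fork(P0) -> P1. 2 ppages; refcounts: pp0:2 pp1:2
Op 2: fork(P0) -> P2. 2 ppages; refcounts: pp0:3 pp1:3
Op 3: write(P1, v0, 189). refcount(pp0)=3>1 -> COPY to pp2. 3 ppages; refcounts: pp0:2 pp1:3 pp2:1
Op 4: write(P0, v0, 152). refcount(pp0)=2>1 -> COPY to pp3. 4 ppages; refcounts: pp0:1 pp1:3 pp2:1 pp3:1
Op 5: fork(P0) -> P3. 4 ppages; refcounts: pp0:1 pp1:4 pp2:1 pp3:2
Op 6: write(P0, v0, 178). refcount(pp3)=2>1 -> COPY to pp4. 5 ppages; refcounts: pp0:1 pp1:4 pp2:1 pp3:1 pp4:1
Op 7: write(P2, v1, 114). refcount(pp1)=4>1 -> COPY to pp5. 6 ppages; refcounts: pp0:1 pp1:3 pp2:1 pp3:1 pp4:1 pp5:1
Op 8: write(P3, v0, 146). refcount(pp3)=1 -> write in place. 6 ppages; refcounts: pp0:1 pp1:3 pp2:1 pp3:1 pp4:1 pp5:1

yes yes yes yes no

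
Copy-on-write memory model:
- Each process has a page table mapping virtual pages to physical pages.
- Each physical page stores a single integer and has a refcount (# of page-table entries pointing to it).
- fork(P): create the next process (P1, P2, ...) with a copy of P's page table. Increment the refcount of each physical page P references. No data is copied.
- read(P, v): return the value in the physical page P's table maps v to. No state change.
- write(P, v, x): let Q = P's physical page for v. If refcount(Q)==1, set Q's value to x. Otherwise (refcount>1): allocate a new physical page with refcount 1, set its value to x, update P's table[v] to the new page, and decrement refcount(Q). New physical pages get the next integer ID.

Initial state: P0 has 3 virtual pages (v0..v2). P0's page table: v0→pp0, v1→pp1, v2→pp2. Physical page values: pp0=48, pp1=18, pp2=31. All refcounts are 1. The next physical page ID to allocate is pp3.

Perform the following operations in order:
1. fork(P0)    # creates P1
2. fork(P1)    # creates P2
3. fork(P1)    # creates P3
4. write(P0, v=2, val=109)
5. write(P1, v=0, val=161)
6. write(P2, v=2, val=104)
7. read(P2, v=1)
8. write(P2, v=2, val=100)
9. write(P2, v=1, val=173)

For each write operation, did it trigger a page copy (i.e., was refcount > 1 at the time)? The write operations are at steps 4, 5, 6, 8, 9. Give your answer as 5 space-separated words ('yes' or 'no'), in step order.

Op 1: fork(P0) -> P1. 3 ppages; refcounts: pp0:2 pp1:2 pp2:2
Op 2: fork(P1) -> P2. 3 ppages; refcounts: pp0:3 pp1:3 pp2:3
Op 3: fork(P1) -> P3. 3 ppages; refcounts: pp0:4 pp1:4 pp2:4
Op 4: write(P0, v2, 109). refcount(pp2)=4>1 -> COPY to pp3. 4 ppages; refcounts: pp0:4 pp1:4 pp2:3 pp3:1
Op 5: write(P1, v0, 161). refcount(pp0)=4>1 -> COPY to pp4. 5 ppages; refcounts: pp0:3 pp1:4 pp2:3 pp3:1 pp4:1
Op 6: write(P2, v2, 104). refcount(pp2)=3>1 -> COPY to pp5. 6 ppages; refcounts: pp0:3 pp1:4 pp2:2 pp3:1 pp4:1 pp5:1
Op 7: read(P2, v1) -> 18. No state change.
Op 8: write(P2, v2, 100). refcount(pp5)=1 -> write in place. 6 ppages; refcounts: pp0:3 pp1:4 pp2:2 pp3:1 pp4:1 pp5:1
Op 9: write(P2, v1, 173). refcount(pp1)=4>1 -> COPY to pp6. 7 ppages; refcounts: pp0:3 pp1:3 pp2:2 pp3:1 pp4:1 pp5:1 pp6:1

yes yes yes no yes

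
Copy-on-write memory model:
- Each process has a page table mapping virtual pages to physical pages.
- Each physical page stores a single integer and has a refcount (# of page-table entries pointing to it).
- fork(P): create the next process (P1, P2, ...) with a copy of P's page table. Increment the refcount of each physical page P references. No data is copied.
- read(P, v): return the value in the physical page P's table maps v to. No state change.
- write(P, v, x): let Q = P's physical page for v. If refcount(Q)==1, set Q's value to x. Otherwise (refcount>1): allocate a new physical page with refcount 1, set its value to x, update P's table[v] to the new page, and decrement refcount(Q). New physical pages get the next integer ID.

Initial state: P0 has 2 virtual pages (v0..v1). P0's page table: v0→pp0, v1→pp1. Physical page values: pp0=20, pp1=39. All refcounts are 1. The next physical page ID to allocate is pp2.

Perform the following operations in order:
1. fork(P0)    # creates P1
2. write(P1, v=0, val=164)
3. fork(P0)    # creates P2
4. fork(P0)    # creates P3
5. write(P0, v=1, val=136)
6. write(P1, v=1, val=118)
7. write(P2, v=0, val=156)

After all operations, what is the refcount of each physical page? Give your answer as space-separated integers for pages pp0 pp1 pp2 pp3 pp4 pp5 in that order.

Answer: 2 2 1 1 1 1

Derivation:
Op 1: fork(P0) -> P1. 2 ppages; refcounts: pp0:2 pp1:2
Op 2: write(P1, v0, 164). refcount(pp0)=2>1 -> COPY to pp2. 3 ppages; refcounts: pp0:1 pp1:2 pp2:1
Op 3: fork(P0) -> P2. 3 ppages; refcounts: pp0:2 pp1:3 pp2:1
Op 4: fork(P0) -> P3. 3 ppages; refcounts: pp0:3 pp1:4 pp2:1
Op 5: write(P0, v1, 136). refcount(pp1)=4>1 -> COPY to pp3. 4 ppages; refcounts: pp0:3 pp1:3 pp2:1 pp3:1
Op 6: write(P1, v1, 118). refcount(pp1)=3>1 -> COPY to pp4. 5 ppages; refcounts: pp0:3 pp1:2 pp2:1 pp3:1 pp4:1
Op 7: write(P2, v0, 156). refcount(pp0)=3>1 -> COPY to pp5. 6 ppages; refcounts: pp0:2 pp1:2 pp2:1 pp3:1 pp4:1 pp5:1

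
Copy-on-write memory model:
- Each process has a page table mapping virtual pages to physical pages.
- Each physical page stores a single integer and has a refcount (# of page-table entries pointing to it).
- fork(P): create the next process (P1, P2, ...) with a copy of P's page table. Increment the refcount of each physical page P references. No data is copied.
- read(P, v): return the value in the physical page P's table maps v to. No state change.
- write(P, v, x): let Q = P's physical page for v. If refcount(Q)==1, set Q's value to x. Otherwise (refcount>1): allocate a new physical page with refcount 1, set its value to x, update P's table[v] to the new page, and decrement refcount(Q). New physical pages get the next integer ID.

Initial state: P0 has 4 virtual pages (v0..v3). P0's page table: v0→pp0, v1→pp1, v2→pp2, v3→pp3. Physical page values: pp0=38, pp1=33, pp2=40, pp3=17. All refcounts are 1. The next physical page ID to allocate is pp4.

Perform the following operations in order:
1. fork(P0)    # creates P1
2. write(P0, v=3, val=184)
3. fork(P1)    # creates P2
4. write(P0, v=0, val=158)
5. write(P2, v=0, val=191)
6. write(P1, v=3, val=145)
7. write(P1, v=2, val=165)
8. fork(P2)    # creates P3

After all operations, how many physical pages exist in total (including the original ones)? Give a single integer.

Op 1: fork(P0) -> P1. 4 ppages; refcounts: pp0:2 pp1:2 pp2:2 pp3:2
Op 2: write(P0, v3, 184). refcount(pp3)=2>1 -> COPY to pp4. 5 ppages; refcounts: pp0:2 pp1:2 pp2:2 pp3:1 pp4:1
Op 3: fork(P1) -> P2. 5 ppages; refcounts: pp0:3 pp1:3 pp2:3 pp3:2 pp4:1
Op 4: write(P0, v0, 158). refcount(pp0)=3>1 -> COPY to pp5. 6 ppages; refcounts: pp0:2 pp1:3 pp2:3 pp3:2 pp4:1 pp5:1
Op 5: write(P2, v0, 191). refcount(pp0)=2>1 -> COPY to pp6. 7 ppages; refcounts: pp0:1 pp1:3 pp2:3 pp3:2 pp4:1 pp5:1 pp6:1
Op 6: write(P1, v3, 145). refcount(pp3)=2>1 -> COPY to pp7. 8 ppages; refcounts: pp0:1 pp1:3 pp2:3 pp3:1 pp4:1 pp5:1 pp6:1 pp7:1
Op 7: write(P1, v2, 165). refcount(pp2)=3>1 -> COPY to pp8. 9 ppages; refcounts: pp0:1 pp1:3 pp2:2 pp3:1 pp4:1 pp5:1 pp6:1 pp7:1 pp8:1
Op 8: fork(P2) -> P3. 9 ppages; refcounts: pp0:1 pp1:4 pp2:3 pp3:2 pp4:1 pp5:1 pp6:2 pp7:1 pp8:1

Answer: 9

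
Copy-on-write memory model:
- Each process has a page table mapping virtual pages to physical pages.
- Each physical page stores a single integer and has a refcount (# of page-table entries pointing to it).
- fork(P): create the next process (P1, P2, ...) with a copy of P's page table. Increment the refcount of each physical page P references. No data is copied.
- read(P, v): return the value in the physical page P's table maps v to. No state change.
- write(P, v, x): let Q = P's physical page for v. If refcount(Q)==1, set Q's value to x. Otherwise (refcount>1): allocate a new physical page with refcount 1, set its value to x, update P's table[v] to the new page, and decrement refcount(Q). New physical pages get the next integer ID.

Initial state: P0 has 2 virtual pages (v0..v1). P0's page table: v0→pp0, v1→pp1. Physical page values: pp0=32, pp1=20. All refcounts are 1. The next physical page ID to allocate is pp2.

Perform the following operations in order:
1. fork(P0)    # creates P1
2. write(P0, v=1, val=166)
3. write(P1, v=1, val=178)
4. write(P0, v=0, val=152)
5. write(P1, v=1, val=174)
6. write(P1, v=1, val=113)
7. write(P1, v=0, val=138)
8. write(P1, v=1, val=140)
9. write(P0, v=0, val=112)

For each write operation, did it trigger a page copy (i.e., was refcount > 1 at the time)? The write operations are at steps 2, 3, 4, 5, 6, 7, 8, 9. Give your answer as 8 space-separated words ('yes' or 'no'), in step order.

Op 1: fork(P0) -> P1. 2 ppages; refcounts: pp0:2 pp1:2
Op 2: write(P0, v1, 166). refcount(pp1)=2>1 -> COPY to pp2. 3 ppages; refcounts: pp0:2 pp1:1 pp2:1
Op 3: write(P1, v1, 178). refcount(pp1)=1 -> write in place. 3 ppages; refcounts: pp0:2 pp1:1 pp2:1
Op 4: write(P0, v0, 152). refcount(pp0)=2>1 -> COPY to pp3. 4 ppages; refcounts: pp0:1 pp1:1 pp2:1 pp3:1
Op 5: write(P1, v1, 174). refcount(pp1)=1 -> write in place. 4 ppages; refcounts: pp0:1 pp1:1 pp2:1 pp3:1
Op 6: write(P1, v1, 113). refcount(pp1)=1 -> write in place. 4 ppages; refcounts: pp0:1 pp1:1 pp2:1 pp3:1
Op 7: write(P1, v0, 138). refcount(pp0)=1 -> write in place. 4 ppages; refcounts: pp0:1 pp1:1 pp2:1 pp3:1
Op 8: write(P1, v1, 140). refcount(pp1)=1 -> write in place. 4 ppages; refcounts: pp0:1 pp1:1 pp2:1 pp3:1
Op 9: write(P0, v0, 112). refcount(pp3)=1 -> write in place. 4 ppages; refcounts: pp0:1 pp1:1 pp2:1 pp3:1

yes no yes no no no no no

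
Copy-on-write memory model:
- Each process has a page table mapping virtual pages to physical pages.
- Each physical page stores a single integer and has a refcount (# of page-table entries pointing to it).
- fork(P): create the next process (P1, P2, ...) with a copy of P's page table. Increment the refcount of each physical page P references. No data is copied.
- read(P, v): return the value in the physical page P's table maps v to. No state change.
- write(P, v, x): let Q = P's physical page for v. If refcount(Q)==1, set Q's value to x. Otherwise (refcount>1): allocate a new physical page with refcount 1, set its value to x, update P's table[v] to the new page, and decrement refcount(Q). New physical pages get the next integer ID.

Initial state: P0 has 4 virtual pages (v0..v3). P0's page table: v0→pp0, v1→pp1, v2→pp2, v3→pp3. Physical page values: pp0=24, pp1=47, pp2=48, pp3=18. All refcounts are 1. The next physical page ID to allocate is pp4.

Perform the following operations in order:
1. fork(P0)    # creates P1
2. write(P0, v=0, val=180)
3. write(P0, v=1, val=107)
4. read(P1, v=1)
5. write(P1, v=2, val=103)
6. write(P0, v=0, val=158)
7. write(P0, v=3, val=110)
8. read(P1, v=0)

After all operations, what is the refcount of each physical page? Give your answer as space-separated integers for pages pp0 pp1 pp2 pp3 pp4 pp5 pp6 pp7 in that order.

Op 1: fork(P0) -> P1. 4 ppages; refcounts: pp0:2 pp1:2 pp2:2 pp3:2
Op 2: write(P0, v0, 180). refcount(pp0)=2>1 -> COPY to pp4. 5 ppages; refcounts: pp0:1 pp1:2 pp2:2 pp3:2 pp4:1
Op 3: write(P0, v1, 107). refcount(pp1)=2>1 -> COPY to pp5. 6 ppages; refcounts: pp0:1 pp1:1 pp2:2 pp3:2 pp4:1 pp5:1
Op 4: read(P1, v1) -> 47. No state change.
Op 5: write(P1, v2, 103). refcount(pp2)=2>1 -> COPY to pp6. 7 ppages; refcounts: pp0:1 pp1:1 pp2:1 pp3:2 pp4:1 pp5:1 pp6:1
Op 6: write(P0, v0, 158). refcount(pp4)=1 -> write in place. 7 ppages; refcounts: pp0:1 pp1:1 pp2:1 pp3:2 pp4:1 pp5:1 pp6:1
Op 7: write(P0, v3, 110). refcount(pp3)=2>1 -> COPY to pp7. 8 ppages; refcounts: pp0:1 pp1:1 pp2:1 pp3:1 pp4:1 pp5:1 pp6:1 pp7:1
Op 8: read(P1, v0) -> 24. No state change.

Answer: 1 1 1 1 1 1 1 1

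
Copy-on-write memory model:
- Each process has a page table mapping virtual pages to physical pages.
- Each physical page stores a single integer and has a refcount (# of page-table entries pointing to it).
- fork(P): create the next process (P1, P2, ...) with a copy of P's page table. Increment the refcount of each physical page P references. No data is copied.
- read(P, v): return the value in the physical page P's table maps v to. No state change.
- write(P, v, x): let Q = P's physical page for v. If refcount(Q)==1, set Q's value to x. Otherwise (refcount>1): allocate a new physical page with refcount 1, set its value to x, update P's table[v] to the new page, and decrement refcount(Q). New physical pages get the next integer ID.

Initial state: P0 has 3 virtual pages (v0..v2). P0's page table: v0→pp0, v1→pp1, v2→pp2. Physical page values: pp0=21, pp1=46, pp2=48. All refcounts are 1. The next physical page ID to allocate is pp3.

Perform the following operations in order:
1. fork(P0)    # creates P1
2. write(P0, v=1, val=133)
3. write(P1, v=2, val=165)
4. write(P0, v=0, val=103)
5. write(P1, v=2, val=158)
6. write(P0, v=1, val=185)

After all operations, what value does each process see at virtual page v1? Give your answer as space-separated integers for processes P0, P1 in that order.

Answer: 185 46

Derivation:
Op 1: fork(P0) -> P1. 3 ppages; refcounts: pp0:2 pp1:2 pp2:2
Op 2: write(P0, v1, 133). refcount(pp1)=2>1 -> COPY to pp3. 4 ppages; refcounts: pp0:2 pp1:1 pp2:2 pp3:1
Op 3: write(P1, v2, 165). refcount(pp2)=2>1 -> COPY to pp4. 5 ppages; refcounts: pp0:2 pp1:1 pp2:1 pp3:1 pp4:1
Op 4: write(P0, v0, 103). refcount(pp0)=2>1 -> COPY to pp5. 6 ppages; refcounts: pp0:1 pp1:1 pp2:1 pp3:1 pp4:1 pp5:1
Op 5: write(P1, v2, 158). refcount(pp4)=1 -> write in place. 6 ppages; refcounts: pp0:1 pp1:1 pp2:1 pp3:1 pp4:1 pp5:1
Op 6: write(P0, v1, 185). refcount(pp3)=1 -> write in place. 6 ppages; refcounts: pp0:1 pp1:1 pp2:1 pp3:1 pp4:1 pp5:1
P0: v1 -> pp3 = 185
P1: v1 -> pp1 = 46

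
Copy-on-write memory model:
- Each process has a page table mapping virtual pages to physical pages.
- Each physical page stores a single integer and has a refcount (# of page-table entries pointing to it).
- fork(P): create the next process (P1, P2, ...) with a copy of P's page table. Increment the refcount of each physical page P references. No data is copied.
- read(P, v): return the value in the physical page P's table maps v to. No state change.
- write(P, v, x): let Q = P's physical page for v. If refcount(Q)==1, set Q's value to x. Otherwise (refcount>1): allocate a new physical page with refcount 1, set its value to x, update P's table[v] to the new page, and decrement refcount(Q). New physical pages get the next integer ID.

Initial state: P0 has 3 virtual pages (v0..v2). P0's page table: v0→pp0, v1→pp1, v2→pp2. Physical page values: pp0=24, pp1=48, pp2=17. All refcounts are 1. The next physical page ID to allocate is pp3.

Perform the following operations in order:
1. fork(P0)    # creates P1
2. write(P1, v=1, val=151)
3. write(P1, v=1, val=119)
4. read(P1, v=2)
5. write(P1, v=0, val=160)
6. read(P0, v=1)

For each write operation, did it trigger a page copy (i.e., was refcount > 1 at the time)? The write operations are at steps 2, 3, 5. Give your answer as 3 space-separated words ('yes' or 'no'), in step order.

Op 1: fork(P0) -> P1. 3 ppages; refcounts: pp0:2 pp1:2 pp2:2
Op 2: write(P1, v1, 151). refcount(pp1)=2>1 -> COPY to pp3. 4 ppages; refcounts: pp0:2 pp1:1 pp2:2 pp3:1
Op 3: write(P1, v1, 119). refcount(pp3)=1 -> write in place. 4 ppages; refcounts: pp0:2 pp1:1 pp2:2 pp3:1
Op 4: read(P1, v2) -> 17. No state change.
Op 5: write(P1, v0, 160). refcount(pp0)=2>1 -> COPY to pp4. 5 ppages; refcounts: pp0:1 pp1:1 pp2:2 pp3:1 pp4:1
Op 6: read(P0, v1) -> 48. No state change.

yes no yes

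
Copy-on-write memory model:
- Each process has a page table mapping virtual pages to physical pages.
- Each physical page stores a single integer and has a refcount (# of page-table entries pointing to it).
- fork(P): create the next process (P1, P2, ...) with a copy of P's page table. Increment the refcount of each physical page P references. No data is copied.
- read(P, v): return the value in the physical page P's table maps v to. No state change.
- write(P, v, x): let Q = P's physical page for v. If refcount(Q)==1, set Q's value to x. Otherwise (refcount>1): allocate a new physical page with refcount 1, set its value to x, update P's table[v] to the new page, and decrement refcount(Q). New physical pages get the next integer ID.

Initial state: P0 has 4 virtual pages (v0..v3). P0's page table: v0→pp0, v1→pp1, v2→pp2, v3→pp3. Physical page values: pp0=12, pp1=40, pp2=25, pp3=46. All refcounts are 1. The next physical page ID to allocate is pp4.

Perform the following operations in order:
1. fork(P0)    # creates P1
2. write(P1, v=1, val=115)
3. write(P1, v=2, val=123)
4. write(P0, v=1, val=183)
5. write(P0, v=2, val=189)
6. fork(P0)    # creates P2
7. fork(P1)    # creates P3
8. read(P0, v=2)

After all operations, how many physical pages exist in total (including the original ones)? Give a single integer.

Answer: 6

Derivation:
Op 1: fork(P0) -> P1. 4 ppages; refcounts: pp0:2 pp1:2 pp2:2 pp3:2
Op 2: write(P1, v1, 115). refcount(pp1)=2>1 -> COPY to pp4. 5 ppages; refcounts: pp0:2 pp1:1 pp2:2 pp3:2 pp4:1
Op 3: write(P1, v2, 123). refcount(pp2)=2>1 -> COPY to pp5. 6 ppages; refcounts: pp0:2 pp1:1 pp2:1 pp3:2 pp4:1 pp5:1
Op 4: write(P0, v1, 183). refcount(pp1)=1 -> write in place. 6 ppages; refcounts: pp0:2 pp1:1 pp2:1 pp3:2 pp4:1 pp5:1
Op 5: write(P0, v2, 189). refcount(pp2)=1 -> write in place. 6 ppages; refcounts: pp0:2 pp1:1 pp2:1 pp3:2 pp4:1 pp5:1
Op 6: fork(P0) -> P2. 6 ppages; refcounts: pp0:3 pp1:2 pp2:2 pp3:3 pp4:1 pp5:1
Op 7: fork(P1) -> P3. 6 ppages; refcounts: pp0:4 pp1:2 pp2:2 pp3:4 pp4:2 pp5:2
Op 8: read(P0, v2) -> 189. No state change.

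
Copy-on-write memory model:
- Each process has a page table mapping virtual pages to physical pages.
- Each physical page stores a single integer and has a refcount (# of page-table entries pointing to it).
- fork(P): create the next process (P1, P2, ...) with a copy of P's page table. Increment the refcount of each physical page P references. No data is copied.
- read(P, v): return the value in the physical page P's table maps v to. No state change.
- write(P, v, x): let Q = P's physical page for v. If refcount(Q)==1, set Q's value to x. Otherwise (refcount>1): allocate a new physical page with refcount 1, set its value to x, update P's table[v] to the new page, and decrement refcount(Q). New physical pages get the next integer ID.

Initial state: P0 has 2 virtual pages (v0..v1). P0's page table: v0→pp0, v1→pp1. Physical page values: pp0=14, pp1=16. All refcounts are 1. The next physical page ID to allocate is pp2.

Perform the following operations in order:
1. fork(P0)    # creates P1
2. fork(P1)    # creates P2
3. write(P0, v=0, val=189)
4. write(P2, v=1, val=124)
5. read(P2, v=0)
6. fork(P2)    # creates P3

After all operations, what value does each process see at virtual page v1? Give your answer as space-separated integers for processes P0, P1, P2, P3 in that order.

Op 1: fork(P0) -> P1. 2 ppages; refcounts: pp0:2 pp1:2
Op 2: fork(P1) -> P2. 2 ppages; refcounts: pp0:3 pp1:3
Op 3: write(P0, v0, 189). refcount(pp0)=3>1 -> COPY to pp2. 3 ppages; refcounts: pp0:2 pp1:3 pp2:1
Op 4: write(P2, v1, 124). refcount(pp1)=3>1 -> COPY to pp3. 4 ppages; refcounts: pp0:2 pp1:2 pp2:1 pp3:1
Op 5: read(P2, v0) -> 14. No state change.
Op 6: fork(P2) -> P3. 4 ppages; refcounts: pp0:3 pp1:2 pp2:1 pp3:2
P0: v1 -> pp1 = 16
P1: v1 -> pp1 = 16
P2: v1 -> pp3 = 124
P3: v1 -> pp3 = 124

Answer: 16 16 124 124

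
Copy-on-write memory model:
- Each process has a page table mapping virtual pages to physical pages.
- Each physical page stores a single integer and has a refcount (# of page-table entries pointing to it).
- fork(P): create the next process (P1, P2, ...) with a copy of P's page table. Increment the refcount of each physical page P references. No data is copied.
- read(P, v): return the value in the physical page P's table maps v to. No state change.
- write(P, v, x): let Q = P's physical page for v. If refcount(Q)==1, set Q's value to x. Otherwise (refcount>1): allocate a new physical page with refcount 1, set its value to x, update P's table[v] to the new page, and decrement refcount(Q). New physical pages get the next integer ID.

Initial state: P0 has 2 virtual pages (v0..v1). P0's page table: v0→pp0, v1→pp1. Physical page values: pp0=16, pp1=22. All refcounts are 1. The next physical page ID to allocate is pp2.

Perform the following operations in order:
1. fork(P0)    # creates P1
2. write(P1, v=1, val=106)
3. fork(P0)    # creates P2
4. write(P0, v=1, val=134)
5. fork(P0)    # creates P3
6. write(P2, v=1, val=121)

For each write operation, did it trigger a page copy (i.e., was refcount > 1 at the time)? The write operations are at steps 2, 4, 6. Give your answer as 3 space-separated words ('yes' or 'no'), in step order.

Op 1: fork(P0) -> P1. 2 ppages; refcounts: pp0:2 pp1:2
Op 2: write(P1, v1, 106). refcount(pp1)=2>1 -> COPY to pp2. 3 ppages; refcounts: pp0:2 pp1:1 pp2:1
Op 3: fork(P0) -> P2. 3 ppages; refcounts: pp0:3 pp1:2 pp2:1
Op 4: write(P0, v1, 134). refcount(pp1)=2>1 -> COPY to pp3. 4 ppages; refcounts: pp0:3 pp1:1 pp2:1 pp3:1
Op 5: fork(P0) -> P3. 4 ppages; refcounts: pp0:4 pp1:1 pp2:1 pp3:2
Op 6: write(P2, v1, 121). refcount(pp1)=1 -> write in place. 4 ppages; refcounts: pp0:4 pp1:1 pp2:1 pp3:2

yes yes no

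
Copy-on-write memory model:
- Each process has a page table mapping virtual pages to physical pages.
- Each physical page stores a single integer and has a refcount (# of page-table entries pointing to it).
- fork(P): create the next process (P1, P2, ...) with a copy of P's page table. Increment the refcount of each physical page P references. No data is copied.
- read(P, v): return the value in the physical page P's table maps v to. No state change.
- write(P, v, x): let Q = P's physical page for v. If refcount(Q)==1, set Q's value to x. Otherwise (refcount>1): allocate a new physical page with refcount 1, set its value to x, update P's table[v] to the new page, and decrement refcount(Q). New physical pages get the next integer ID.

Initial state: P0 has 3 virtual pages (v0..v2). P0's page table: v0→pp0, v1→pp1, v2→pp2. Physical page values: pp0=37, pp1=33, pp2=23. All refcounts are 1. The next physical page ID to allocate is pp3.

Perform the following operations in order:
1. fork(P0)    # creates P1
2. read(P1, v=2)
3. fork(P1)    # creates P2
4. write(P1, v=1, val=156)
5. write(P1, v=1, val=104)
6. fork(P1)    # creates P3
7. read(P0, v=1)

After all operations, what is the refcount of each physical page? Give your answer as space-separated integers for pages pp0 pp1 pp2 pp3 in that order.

Answer: 4 2 4 2

Derivation:
Op 1: fork(P0) -> P1. 3 ppages; refcounts: pp0:2 pp1:2 pp2:2
Op 2: read(P1, v2) -> 23. No state change.
Op 3: fork(P1) -> P2. 3 ppages; refcounts: pp0:3 pp1:3 pp2:3
Op 4: write(P1, v1, 156). refcount(pp1)=3>1 -> COPY to pp3. 4 ppages; refcounts: pp0:3 pp1:2 pp2:3 pp3:1
Op 5: write(P1, v1, 104). refcount(pp3)=1 -> write in place. 4 ppages; refcounts: pp0:3 pp1:2 pp2:3 pp3:1
Op 6: fork(P1) -> P3. 4 ppages; refcounts: pp0:4 pp1:2 pp2:4 pp3:2
Op 7: read(P0, v1) -> 33. No state change.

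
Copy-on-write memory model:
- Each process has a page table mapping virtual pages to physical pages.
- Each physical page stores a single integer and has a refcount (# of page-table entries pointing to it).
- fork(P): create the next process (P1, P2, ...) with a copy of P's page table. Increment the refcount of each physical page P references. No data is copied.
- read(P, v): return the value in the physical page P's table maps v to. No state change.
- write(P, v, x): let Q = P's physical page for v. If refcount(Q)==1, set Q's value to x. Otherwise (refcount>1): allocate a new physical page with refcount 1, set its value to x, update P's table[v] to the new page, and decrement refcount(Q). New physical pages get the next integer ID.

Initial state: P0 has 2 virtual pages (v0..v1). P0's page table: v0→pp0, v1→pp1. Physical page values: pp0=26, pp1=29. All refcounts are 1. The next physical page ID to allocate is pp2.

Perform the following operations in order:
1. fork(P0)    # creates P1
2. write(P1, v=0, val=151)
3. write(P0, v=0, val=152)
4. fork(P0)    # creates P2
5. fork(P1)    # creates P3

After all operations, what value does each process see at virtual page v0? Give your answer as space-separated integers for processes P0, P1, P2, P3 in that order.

Op 1: fork(P0) -> P1. 2 ppages; refcounts: pp0:2 pp1:2
Op 2: write(P1, v0, 151). refcount(pp0)=2>1 -> COPY to pp2. 3 ppages; refcounts: pp0:1 pp1:2 pp2:1
Op 3: write(P0, v0, 152). refcount(pp0)=1 -> write in place. 3 ppages; refcounts: pp0:1 pp1:2 pp2:1
Op 4: fork(P0) -> P2. 3 ppages; refcounts: pp0:2 pp1:3 pp2:1
Op 5: fork(P1) -> P3. 3 ppages; refcounts: pp0:2 pp1:4 pp2:2
P0: v0 -> pp0 = 152
P1: v0 -> pp2 = 151
P2: v0 -> pp0 = 152
P3: v0 -> pp2 = 151

Answer: 152 151 152 151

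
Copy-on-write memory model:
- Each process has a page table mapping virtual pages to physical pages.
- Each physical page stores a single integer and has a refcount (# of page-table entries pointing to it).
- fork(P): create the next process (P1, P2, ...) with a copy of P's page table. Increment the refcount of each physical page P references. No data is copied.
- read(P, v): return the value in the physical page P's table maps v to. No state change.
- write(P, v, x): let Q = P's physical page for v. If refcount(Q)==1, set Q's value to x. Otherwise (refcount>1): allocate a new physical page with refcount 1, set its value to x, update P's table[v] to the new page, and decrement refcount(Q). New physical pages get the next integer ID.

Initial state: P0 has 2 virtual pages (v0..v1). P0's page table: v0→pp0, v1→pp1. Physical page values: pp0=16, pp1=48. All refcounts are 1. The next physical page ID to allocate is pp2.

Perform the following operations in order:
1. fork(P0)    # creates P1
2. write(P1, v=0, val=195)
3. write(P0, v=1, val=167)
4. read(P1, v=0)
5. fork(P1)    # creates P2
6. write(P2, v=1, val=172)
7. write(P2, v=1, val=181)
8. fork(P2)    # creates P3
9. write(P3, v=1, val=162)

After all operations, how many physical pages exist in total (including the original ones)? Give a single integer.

Answer: 6

Derivation:
Op 1: fork(P0) -> P1. 2 ppages; refcounts: pp0:2 pp1:2
Op 2: write(P1, v0, 195). refcount(pp0)=2>1 -> COPY to pp2. 3 ppages; refcounts: pp0:1 pp1:2 pp2:1
Op 3: write(P0, v1, 167). refcount(pp1)=2>1 -> COPY to pp3. 4 ppages; refcounts: pp0:1 pp1:1 pp2:1 pp3:1
Op 4: read(P1, v0) -> 195. No state change.
Op 5: fork(P1) -> P2. 4 ppages; refcounts: pp0:1 pp1:2 pp2:2 pp3:1
Op 6: write(P2, v1, 172). refcount(pp1)=2>1 -> COPY to pp4. 5 ppages; refcounts: pp0:1 pp1:1 pp2:2 pp3:1 pp4:1
Op 7: write(P2, v1, 181). refcount(pp4)=1 -> write in place. 5 ppages; refcounts: pp0:1 pp1:1 pp2:2 pp3:1 pp4:1
Op 8: fork(P2) -> P3. 5 ppages; refcounts: pp0:1 pp1:1 pp2:3 pp3:1 pp4:2
Op 9: write(P3, v1, 162). refcount(pp4)=2>1 -> COPY to pp5. 6 ppages; refcounts: pp0:1 pp1:1 pp2:3 pp3:1 pp4:1 pp5:1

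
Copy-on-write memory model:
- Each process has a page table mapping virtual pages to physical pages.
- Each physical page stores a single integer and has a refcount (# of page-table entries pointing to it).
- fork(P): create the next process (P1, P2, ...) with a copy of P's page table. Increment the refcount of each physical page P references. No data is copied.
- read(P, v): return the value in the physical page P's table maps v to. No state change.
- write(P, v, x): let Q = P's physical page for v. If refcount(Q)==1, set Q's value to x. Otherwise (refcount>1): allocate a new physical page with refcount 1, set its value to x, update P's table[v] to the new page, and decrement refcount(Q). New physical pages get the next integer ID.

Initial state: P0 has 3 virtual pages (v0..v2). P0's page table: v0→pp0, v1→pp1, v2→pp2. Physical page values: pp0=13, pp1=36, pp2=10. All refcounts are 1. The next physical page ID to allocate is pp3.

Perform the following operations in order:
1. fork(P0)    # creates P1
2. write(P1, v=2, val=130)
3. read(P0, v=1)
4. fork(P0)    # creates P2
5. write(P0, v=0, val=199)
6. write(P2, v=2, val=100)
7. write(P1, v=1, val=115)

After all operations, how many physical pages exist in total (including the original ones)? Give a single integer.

Op 1: fork(P0) -> P1. 3 ppages; refcounts: pp0:2 pp1:2 pp2:2
Op 2: write(P1, v2, 130). refcount(pp2)=2>1 -> COPY to pp3. 4 ppages; refcounts: pp0:2 pp1:2 pp2:1 pp3:1
Op 3: read(P0, v1) -> 36. No state change.
Op 4: fork(P0) -> P2. 4 ppages; refcounts: pp0:3 pp1:3 pp2:2 pp3:1
Op 5: write(P0, v0, 199). refcount(pp0)=3>1 -> COPY to pp4. 5 ppages; refcounts: pp0:2 pp1:3 pp2:2 pp3:1 pp4:1
Op 6: write(P2, v2, 100). refcount(pp2)=2>1 -> COPY to pp5. 6 ppages; refcounts: pp0:2 pp1:3 pp2:1 pp3:1 pp4:1 pp5:1
Op 7: write(P1, v1, 115). refcount(pp1)=3>1 -> COPY to pp6. 7 ppages; refcounts: pp0:2 pp1:2 pp2:1 pp3:1 pp4:1 pp5:1 pp6:1

Answer: 7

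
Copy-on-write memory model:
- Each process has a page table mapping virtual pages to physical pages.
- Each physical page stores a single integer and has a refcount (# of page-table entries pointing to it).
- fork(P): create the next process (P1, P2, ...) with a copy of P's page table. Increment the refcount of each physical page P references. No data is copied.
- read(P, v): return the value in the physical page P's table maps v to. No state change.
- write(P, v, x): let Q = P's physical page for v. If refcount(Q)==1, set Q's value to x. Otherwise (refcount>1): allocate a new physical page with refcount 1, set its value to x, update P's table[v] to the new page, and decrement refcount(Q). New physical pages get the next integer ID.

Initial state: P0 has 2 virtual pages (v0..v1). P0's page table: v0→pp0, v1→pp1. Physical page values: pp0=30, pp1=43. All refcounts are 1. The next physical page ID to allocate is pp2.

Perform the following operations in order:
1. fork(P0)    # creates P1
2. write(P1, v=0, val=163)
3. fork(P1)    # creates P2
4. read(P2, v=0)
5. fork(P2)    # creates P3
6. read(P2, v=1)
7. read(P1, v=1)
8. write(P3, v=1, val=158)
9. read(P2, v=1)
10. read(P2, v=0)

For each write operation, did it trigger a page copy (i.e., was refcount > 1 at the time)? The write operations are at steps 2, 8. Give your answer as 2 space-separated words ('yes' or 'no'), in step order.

Op 1: fork(P0) -> P1. 2 ppages; refcounts: pp0:2 pp1:2
Op 2: write(P1, v0, 163). refcount(pp0)=2>1 -> COPY to pp2. 3 ppages; refcounts: pp0:1 pp1:2 pp2:1
Op 3: fork(P1) -> P2. 3 ppages; refcounts: pp0:1 pp1:3 pp2:2
Op 4: read(P2, v0) -> 163. No state change.
Op 5: fork(P2) -> P3. 3 ppages; refcounts: pp0:1 pp1:4 pp2:3
Op 6: read(P2, v1) -> 43. No state change.
Op 7: read(P1, v1) -> 43. No state change.
Op 8: write(P3, v1, 158). refcount(pp1)=4>1 -> COPY to pp3. 4 ppages; refcounts: pp0:1 pp1:3 pp2:3 pp3:1
Op 9: read(P2, v1) -> 43. No state change.
Op 10: read(P2, v0) -> 163. No state change.

yes yes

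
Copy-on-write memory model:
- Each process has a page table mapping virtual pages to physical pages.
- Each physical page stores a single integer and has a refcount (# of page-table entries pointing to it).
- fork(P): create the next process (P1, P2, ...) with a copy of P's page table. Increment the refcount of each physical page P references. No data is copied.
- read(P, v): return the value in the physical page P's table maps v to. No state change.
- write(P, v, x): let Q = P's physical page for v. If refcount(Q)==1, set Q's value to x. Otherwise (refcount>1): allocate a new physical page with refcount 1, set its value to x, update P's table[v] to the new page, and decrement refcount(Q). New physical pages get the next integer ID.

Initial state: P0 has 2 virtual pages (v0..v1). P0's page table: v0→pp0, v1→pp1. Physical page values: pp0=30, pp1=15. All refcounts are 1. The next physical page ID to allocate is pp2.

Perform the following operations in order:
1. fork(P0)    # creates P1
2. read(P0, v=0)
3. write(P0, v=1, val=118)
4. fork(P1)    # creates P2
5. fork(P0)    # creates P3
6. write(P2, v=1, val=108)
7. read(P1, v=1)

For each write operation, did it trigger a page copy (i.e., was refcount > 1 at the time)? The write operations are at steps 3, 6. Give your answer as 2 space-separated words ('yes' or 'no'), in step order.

Op 1: fork(P0) -> P1. 2 ppages; refcounts: pp0:2 pp1:2
Op 2: read(P0, v0) -> 30. No state change.
Op 3: write(P0, v1, 118). refcount(pp1)=2>1 -> COPY to pp2. 3 ppages; refcounts: pp0:2 pp1:1 pp2:1
Op 4: fork(P1) -> P2. 3 ppages; refcounts: pp0:3 pp1:2 pp2:1
Op 5: fork(P0) -> P3. 3 ppages; refcounts: pp0:4 pp1:2 pp2:2
Op 6: write(P2, v1, 108). refcount(pp1)=2>1 -> COPY to pp3. 4 ppages; refcounts: pp0:4 pp1:1 pp2:2 pp3:1
Op 7: read(P1, v1) -> 15. No state change.

yes yes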